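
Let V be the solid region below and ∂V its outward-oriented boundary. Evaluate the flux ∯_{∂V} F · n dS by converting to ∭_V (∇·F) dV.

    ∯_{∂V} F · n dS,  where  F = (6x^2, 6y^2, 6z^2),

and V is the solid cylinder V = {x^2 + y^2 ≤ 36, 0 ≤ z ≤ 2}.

By the divergence theorem,

    ∯_{∂V} F · n dS = ∭_V (∇ · F) dV.

Compute the divergence:
    ∇ · F = ∂F_x/∂x + ∂F_y/∂y + ∂F_z/∂z = 12x + 12y + 12z.

In cylindrical coordinates, x = r cos(θ), y = r sin(θ), z = z, dV = r dr dθ dz, with 0 ≤ r ≤ 6, 0 ≤ θ ≤ 2π, 0 ≤ z ≤ 2.

The integrand, after substitution and multiplying by the volume element, becomes (12sqrt(2)r sin(θ + π/4) + 12z) · r, so

    ∭_V (∇·F) dV = ∫_0^{2π} ∫_0^{6} ∫_0^{2} (12sqrt(2)r sin(θ + π/4) + 12z) · r dz dr dθ.

Inner (z from 0 to 2): 24r (sqrt(2)r sin(θ + π/4) + 1).
Middle (r from 0 to 6): 1728sqrt(2)sin(θ + π/4) + 432.
Outer (θ from 0 to 2π): 864π.

Therefore ∯_{∂V} F · n dS = 864π.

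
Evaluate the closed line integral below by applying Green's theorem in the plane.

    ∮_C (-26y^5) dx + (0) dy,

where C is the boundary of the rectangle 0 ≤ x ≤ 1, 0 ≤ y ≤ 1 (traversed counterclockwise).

Green's theorem converts the closed line integral into a double integral over the enclosed region D:

    ∮_C P dx + Q dy = ∬_D (∂Q/∂x - ∂P/∂y) dA.

Here P = -26y^5, Q = 0, so

    ∂Q/∂x = 0,    ∂P/∂y = -130y^4,
    ∂Q/∂x - ∂P/∂y = 130y^4.

D is the region 0 ≤ x ≤ 1, 0 ≤ y ≤ 1. Evaluating the double integral:

    ∬_D (130y^4) dA = ∫_0^{1} ∫_0^{1} (130y^4) dy dx.

Inner (y from 0 to 1): 26.
Outer (x from 0 to 1): 26.

Therefore ∮_C P dx + Q dy = 26.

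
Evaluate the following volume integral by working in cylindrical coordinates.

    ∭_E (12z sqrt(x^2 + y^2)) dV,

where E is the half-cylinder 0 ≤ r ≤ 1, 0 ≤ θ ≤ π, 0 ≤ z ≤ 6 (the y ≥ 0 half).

In cylindrical coordinates, x = r cos(θ), y = r sin(θ), z = z, and dV = r dr dθ dz.

The integrand becomes 12r z, so

    ∭_E (12z sqrt(x^2 + y^2)) dV = ∫_{0}^{π} ∫_{0}^{1} ∫_{0}^{6} (12r z) · r dz dr dθ.

Inner (z): 216r^2.
Middle (r from 0 to 1): 72.
Outer (θ): 72π.

Therefore the triple integral equals 72π.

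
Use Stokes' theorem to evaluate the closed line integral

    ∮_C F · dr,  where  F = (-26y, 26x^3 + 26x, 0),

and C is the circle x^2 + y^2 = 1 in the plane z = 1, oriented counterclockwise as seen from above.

Let S be the flat disk x^2 + y^2 ≤ 1 in the plane z = 1, with upward unit normal n̂ = ẑ. By Stokes' theorem,

    ∮_C F · dr = ∬_S (∇ × F) · n̂ dS = ∬_D (curl F)_z dA,

where D is the disk x^2 + y^2 ≤ 1.

Compute the curl of F = (-26y, 26x^3 + 26x, 0):
    (∇ × F)_x = ∂F_z/∂y - ∂F_y/∂z = 0,
    (∇ × F)_y = ∂F_x/∂z - ∂F_z/∂x = 0,
    (∇ × F)_z = ∂F_y/∂x - ∂F_x/∂y = 78x^2 + 52.

On z = 1, (curl F)_z = 78x^2 + 52.

Convert to polar (x = r cos θ, y = r sin θ, dA = r dr dθ); the integrand becomes 78r^2cos(θ)^2 + 52, so

    ∬_D (curl F)_z dA = ∫_0^{2π} ∫_0^{1} (78r^2cos(θ)^2 + 52) · r dr dθ.

Inner (r from 0 to 1): 39cos(θ)^2/2 + 26.
Outer (θ from 0 to 2π): 143π/2.

Therefore ∮_C F · dr = 143π/2.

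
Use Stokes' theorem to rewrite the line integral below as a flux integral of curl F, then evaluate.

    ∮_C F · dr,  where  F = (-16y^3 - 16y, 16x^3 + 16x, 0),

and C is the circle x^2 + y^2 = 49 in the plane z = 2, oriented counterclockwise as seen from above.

Let S be the flat disk x^2 + y^2 ≤ 49 in the plane z = 2, with upward unit normal n̂ = ẑ. By Stokes' theorem,

    ∮_C F · dr = ∬_S (∇ × F) · n̂ dS = ∬_D (curl F)_z dA,

where D is the disk x^2 + y^2 ≤ 49.

Compute the curl of F = (-16y^3 - 16y, 16x^3 + 16x, 0):
    (∇ × F)_x = ∂F_z/∂y - ∂F_y/∂z = 0,
    (∇ × F)_y = ∂F_x/∂z - ∂F_z/∂x = 0,
    (∇ × F)_z = ∂F_y/∂x - ∂F_x/∂y = 48x^2 + 48y^2 + 32.

On z = 2, (curl F)_z = 48x^2 + 48y^2 + 32.

Convert to polar (x = r cos θ, y = r sin θ, dA = r dr dθ); the integrand becomes 48r^2 + 32, so

    ∬_D (curl F)_z dA = ∫_0^{2π} ∫_0^{7} (48r^2 + 32) · r dr dθ.

Inner (r from 0 to 7): 29596.
Outer (θ from 0 to 2π): 59192π.

Therefore ∮_C F · dr = 59192π.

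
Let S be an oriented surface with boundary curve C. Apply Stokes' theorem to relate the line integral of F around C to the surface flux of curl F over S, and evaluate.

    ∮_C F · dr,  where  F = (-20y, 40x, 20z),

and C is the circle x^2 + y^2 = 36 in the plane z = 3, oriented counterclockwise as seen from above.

Let S be the flat disk x^2 + y^2 ≤ 36 in the plane z = 3, with upward unit normal n̂ = ẑ. By Stokes' theorem,

    ∮_C F · dr = ∬_S (∇ × F) · n̂ dS = ∬_D (curl F)_z dA,

where D is the disk x^2 + y^2 ≤ 36.

Compute the curl of F = (-20y, 40x, 20z):
    (∇ × F)_x = ∂F_z/∂y - ∂F_y/∂z = 0,
    (∇ × F)_y = ∂F_x/∂z - ∂F_z/∂x = 0,
    (∇ × F)_z = ∂F_y/∂x - ∂F_x/∂y = 60.

On z = 3, (curl F)_z = 60.

Convert to polar (x = r cos θ, y = r sin θ, dA = r dr dθ); the integrand becomes 60, so

    ∬_D (curl F)_z dA = ∫_0^{2π} ∫_0^{6} (60) · r dr dθ.

Inner (r from 0 to 6): 1080.
Outer (θ from 0 to 2π): 2160π.

Therefore ∮_C F · dr = 2160π.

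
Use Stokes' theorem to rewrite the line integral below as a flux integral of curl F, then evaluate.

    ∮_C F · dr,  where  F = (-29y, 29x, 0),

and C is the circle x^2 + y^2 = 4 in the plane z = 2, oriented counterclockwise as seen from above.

Let S be the flat disk x^2 + y^2 ≤ 4 in the plane z = 2, with upward unit normal n̂ = ẑ. By Stokes' theorem,

    ∮_C F · dr = ∬_S (∇ × F) · n̂ dS = ∬_D (curl F)_z dA,

where D is the disk x^2 + y^2 ≤ 4.

Compute the curl of F = (-29y, 29x, 0):
    (∇ × F)_x = ∂F_z/∂y - ∂F_y/∂z = 0,
    (∇ × F)_y = ∂F_x/∂z - ∂F_z/∂x = 0,
    (∇ × F)_z = ∂F_y/∂x - ∂F_x/∂y = 58.

On z = 2, (curl F)_z = 58.

Convert to polar (x = r cos θ, y = r sin θ, dA = r dr dθ); the integrand becomes 58, so

    ∬_D (curl F)_z dA = ∫_0^{2π} ∫_0^{2} (58) · r dr dθ.

Inner (r from 0 to 2): 116.
Outer (θ from 0 to 2π): 232π.

Therefore ∮_C F · dr = 232π.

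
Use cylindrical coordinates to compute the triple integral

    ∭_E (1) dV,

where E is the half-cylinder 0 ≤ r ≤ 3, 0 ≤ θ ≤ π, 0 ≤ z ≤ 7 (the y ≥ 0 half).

In cylindrical coordinates, x = r cos(θ), y = r sin(θ), z = z, and dV = r dr dθ dz.

The integrand becomes 1, so

    ∭_E (1) dV = ∫_{0}^{π} ∫_{0}^{3} ∫_{0}^{7} (1) · r dz dr dθ.

Inner (z): 7r.
Middle (r from 0 to 3): 63/2.
Outer (θ): 63π/2.

Therefore the triple integral equals 63π/2.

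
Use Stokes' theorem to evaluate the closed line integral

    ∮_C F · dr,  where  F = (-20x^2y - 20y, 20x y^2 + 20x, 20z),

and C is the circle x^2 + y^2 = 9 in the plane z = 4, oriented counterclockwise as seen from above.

Let S be the flat disk x^2 + y^2 ≤ 9 in the plane z = 4, with upward unit normal n̂ = ẑ. By Stokes' theorem,

    ∮_C F · dr = ∬_S (∇ × F) · n̂ dS = ∬_D (curl F)_z dA,

where D is the disk x^2 + y^2 ≤ 9.

Compute the curl of F = (-20x^2y - 20y, 20x y^2 + 20x, 20z):
    (∇ × F)_x = ∂F_z/∂y - ∂F_y/∂z = 0,
    (∇ × F)_y = ∂F_x/∂z - ∂F_z/∂x = 0,
    (∇ × F)_z = ∂F_y/∂x - ∂F_x/∂y = 20x^2 + 20y^2 + 40.

On z = 4, (curl F)_z = 20x^2 + 20y^2 + 40.

Convert to polar (x = r cos θ, y = r sin θ, dA = r dr dθ); the integrand becomes 20r^2 + 40, so

    ∬_D (curl F)_z dA = ∫_0^{2π} ∫_0^{3} (20r^2 + 40) · r dr dθ.

Inner (r from 0 to 3): 585.
Outer (θ from 0 to 2π): 1170π.

Therefore ∮_C F · dr = 1170π.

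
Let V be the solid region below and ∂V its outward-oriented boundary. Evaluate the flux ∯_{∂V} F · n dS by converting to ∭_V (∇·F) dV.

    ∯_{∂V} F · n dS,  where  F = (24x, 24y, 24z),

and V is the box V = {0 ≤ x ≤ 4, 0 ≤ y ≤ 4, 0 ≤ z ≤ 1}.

By the divergence theorem,

    ∯_{∂V} F · n dS = ∭_V (∇ · F) dV.

Compute the divergence:
    ∇ · F = ∂F_x/∂x + ∂F_y/∂y + ∂F_z/∂z = 24 + 24 + 24 = 72.

V is a rectangular box, so dV = dx dy dz with 0 ≤ x ≤ 4, 0 ≤ y ≤ 4, 0 ≤ z ≤ 1.

Integrate (72) over V as an iterated integral:

    ∭_V (∇·F) dV = ∫_0^{4} ∫_0^{4} ∫_0^{1} (72) dz dy dx.

Inner (z from 0 to 1): 72.
Middle (y from 0 to 4): 288.
Outer (x from 0 to 4): 1152.

Therefore ∯_{∂V} F · n dS = 1152.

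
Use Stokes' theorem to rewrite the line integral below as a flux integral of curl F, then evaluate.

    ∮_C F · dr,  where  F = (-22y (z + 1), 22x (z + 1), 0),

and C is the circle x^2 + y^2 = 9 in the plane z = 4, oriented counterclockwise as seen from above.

Let S be the flat disk x^2 + y^2 ≤ 9 in the plane z = 4, with upward unit normal n̂ = ẑ. By Stokes' theorem,

    ∮_C F · dr = ∬_S (∇ × F) · n̂ dS = ∬_D (curl F)_z dA,

where D is the disk x^2 + y^2 ≤ 9.

Compute the curl of F = (-22y (z + 1), 22x (z + 1), 0):
    (∇ × F)_x = ∂F_z/∂y - ∂F_y/∂z = -22x,
    (∇ × F)_y = ∂F_x/∂z - ∂F_z/∂x = -22y,
    (∇ × F)_z = ∂F_y/∂x - ∂F_x/∂y = 44z + 44.

On z = 4, (curl F)_z = 220.

Convert to polar (x = r cos θ, y = r sin θ, dA = r dr dθ); the integrand becomes 220, so

    ∬_D (curl F)_z dA = ∫_0^{2π} ∫_0^{3} (220) · r dr dθ.

Inner (r from 0 to 3): 990.
Outer (θ from 0 to 2π): 1980π.

Therefore ∮_C F · dr = 1980π.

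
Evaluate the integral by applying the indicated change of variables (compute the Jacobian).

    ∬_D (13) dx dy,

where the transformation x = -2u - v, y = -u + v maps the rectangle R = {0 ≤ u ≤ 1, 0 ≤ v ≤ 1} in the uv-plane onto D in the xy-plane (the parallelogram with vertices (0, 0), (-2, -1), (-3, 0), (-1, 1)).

Compute the Jacobian determinant of (x, y) with respect to (u, v):

    ∂(x,y)/∂(u,v) = | -2  -1 | = (-2)(1) - (-1)(-1) = -3.
                   | -1  1 |

Its absolute value is |J| = 3 (the area scaling factor).

Substituting x = -2u - v, y = -u + v into the integrand,

    13 → 13,

so the integral becomes

    ∬_R (13) · |J| du dv = ∫_0^1 ∫_0^1 (39) dv du.

Inner (v): 39.
Outer (u): 39.

Therefore ∬_D (13) dx dy = 39.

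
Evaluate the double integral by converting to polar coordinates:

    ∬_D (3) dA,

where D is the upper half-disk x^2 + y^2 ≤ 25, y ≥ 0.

The region D is 0 ≤ r ≤ 5, 0 ≤ θ ≤ π in polar coordinates, where x = r cos(θ), y = r sin(θ), and dA = r dr dθ.

Under the substitution, the integrand becomes 3, so

    ∬_D (3) dA = ∫_{0}^{π} ∫_{0}^{5} (3) · r dr dθ.

Inner integral (in r): ∫_{0}^{5} (3) · r dr = 75/2.

Outer integral (in θ): ∫_{0}^{π} (75/2) dθ = 75π/2.

Therefore ∬_D (3) dA = 75π/2.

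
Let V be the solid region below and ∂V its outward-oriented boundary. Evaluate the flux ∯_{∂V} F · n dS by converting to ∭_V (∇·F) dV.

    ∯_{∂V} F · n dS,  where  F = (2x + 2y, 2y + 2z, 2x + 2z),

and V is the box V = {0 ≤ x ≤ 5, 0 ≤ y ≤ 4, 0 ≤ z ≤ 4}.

By the divergence theorem,

    ∯_{∂V} F · n dS = ∭_V (∇ · F) dV.

Compute the divergence:
    ∇ · F = ∂F_x/∂x + ∂F_y/∂y + ∂F_z/∂z = 2 + 2 + 2 = 6.

V is a rectangular box, so dV = dx dy dz with 0 ≤ x ≤ 5, 0 ≤ y ≤ 4, 0 ≤ z ≤ 4.

Integrate (6) over V as an iterated integral:

    ∭_V (∇·F) dV = ∫_0^{5} ∫_0^{4} ∫_0^{4} (6) dz dy dx.

Inner (z from 0 to 4): 24.
Middle (y from 0 to 4): 96.
Outer (x from 0 to 5): 480.

Therefore ∯_{∂V} F · n dS = 480.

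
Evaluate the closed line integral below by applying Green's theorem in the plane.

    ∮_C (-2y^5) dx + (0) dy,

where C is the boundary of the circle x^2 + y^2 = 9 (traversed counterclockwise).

Green's theorem converts the closed line integral into a double integral over the enclosed region D:

    ∮_C P dx + Q dy = ∬_D (∂Q/∂x - ∂P/∂y) dA.

Here P = -2y^5, Q = 0, so

    ∂Q/∂x = 0,    ∂P/∂y = -10y^4,
    ∂Q/∂x - ∂P/∂y = 10y^4.

D is the region x^2 + y^2 ≤ 9. Evaluating the double integral:

In polar coordinates (x = r cos θ, y = r sin θ, dA = r dr dθ) the integrand becomes 10r^4sin(θ)^4, so

    ∬_D (10y^4) dA = ∫_0^{2π} ∫_0^{3} (10r^4sin(θ)^4) · r dr dθ.

Inner (r from 0 to 3): 1215sin(θ)^4.
Outer (θ from 0 to 2π): 3645π/4.

Therefore ∮_C P dx + Q dy = 3645π/4.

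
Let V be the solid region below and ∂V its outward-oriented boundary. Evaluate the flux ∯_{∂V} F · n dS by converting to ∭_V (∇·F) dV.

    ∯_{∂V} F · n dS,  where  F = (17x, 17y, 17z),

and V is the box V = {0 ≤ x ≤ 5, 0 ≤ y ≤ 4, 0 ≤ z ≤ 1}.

By the divergence theorem,

    ∯_{∂V} F · n dS = ∭_V (∇ · F) dV.

Compute the divergence:
    ∇ · F = ∂F_x/∂x + ∂F_y/∂y + ∂F_z/∂z = 17 + 17 + 17 = 51.

V is a rectangular box, so dV = dx dy dz with 0 ≤ x ≤ 5, 0 ≤ y ≤ 4, 0 ≤ z ≤ 1.

Integrate (51) over V as an iterated integral:

    ∭_V (∇·F) dV = ∫_0^{5} ∫_0^{4} ∫_0^{1} (51) dz dy dx.

Inner (z from 0 to 1): 51.
Middle (y from 0 to 4): 204.
Outer (x from 0 to 5): 1020.

Therefore ∯_{∂V} F · n dS = 1020.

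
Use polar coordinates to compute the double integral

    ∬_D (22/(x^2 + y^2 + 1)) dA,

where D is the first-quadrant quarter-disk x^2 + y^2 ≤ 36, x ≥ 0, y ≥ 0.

The region D is 0 ≤ r ≤ 6, 0 ≤ θ ≤ π/2 in polar coordinates, where x = r cos(θ), y = r sin(θ), and dA = r dr dθ.

Under the substitution, the integrand becomes 22/(r^2 + 1), so

    ∬_D (22/(x^2 + y^2 + 1)) dA = ∫_{0}^{π/2} ∫_{0}^{6} (22/(r^2 + 1)) · r dr dθ.

Inner integral (in r): ∫_{0}^{6} (22/(r^2 + 1)) · r dr = log(177917621779460413).

Outer integral (in θ): ∫_{0}^{π/2} (log(177917621779460413)) dθ = log(177917621779460413^(π/2)).

Therefore ∬_D (22/(x^2 + y^2 + 1)) dA = log(177917621779460413^(π/2)).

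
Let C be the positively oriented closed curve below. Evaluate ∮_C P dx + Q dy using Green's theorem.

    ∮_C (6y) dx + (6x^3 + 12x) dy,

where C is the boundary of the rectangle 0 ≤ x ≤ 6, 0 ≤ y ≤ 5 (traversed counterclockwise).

Green's theorem converts the closed line integral into a double integral over the enclosed region D:

    ∮_C P dx + Q dy = ∬_D (∂Q/∂x - ∂P/∂y) dA.

Here P = 6y, Q = 6x^3 + 12x, so

    ∂Q/∂x = 18x^2 + 12,    ∂P/∂y = 6,
    ∂Q/∂x - ∂P/∂y = 18x^2 + 6.

D is the region 0 ≤ x ≤ 6, 0 ≤ y ≤ 5. Evaluating the double integral:

    ∬_D (18x^2 + 6) dA = ∫_0^{6} ∫_0^{5} (18x^2 + 6) dy dx.

Inner (y from 0 to 5): 90x^2 + 30.
Outer (x from 0 to 6): 6660.

Therefore ∮_C P dx + Q dy = 6660.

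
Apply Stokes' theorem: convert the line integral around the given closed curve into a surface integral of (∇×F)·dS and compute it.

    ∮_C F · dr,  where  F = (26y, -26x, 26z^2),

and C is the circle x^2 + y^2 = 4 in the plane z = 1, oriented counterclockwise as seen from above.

Let S be the flat disk x^2 + y^2 ≤ 4 in the plane z = 1, with upward unit normal n̂ = ẑ. By Stokes' theorem,

    ∮_C F · dr = ∬_S (∇ × F) · n̂ dS = ∬_D (curl F)_z dA,

where D is the disk x^2 + y^2 ≤ 4.

Compute the curl of F = (26y, -26x, 26z^2):
    (∇ × F)_x = ∂F_z/∂y - ∂F_y/∂z = 0,
    (∇ × F)_y = ∂F_x/∂z - ∂F_z/∂x = 0,
    (∇ × F)_z = ∂F_y/∂x - ∂F_x/∂y = -52.

On z = 1, (curl F)_z = -52.

Convert to polar (x = r cos θ, y = r sin θ, dA = r dr dθ); the integrand becomes -52, so

    ∬_D (curl F)_z dA = ∫_0^{2π} ∫_0^{2} (-52) · r dr dθ.

Inner (r from 0 to 2): -104.
Outer (θ from 0 to 2π): -208π.

Therefore ∮_C F · dr = -208π.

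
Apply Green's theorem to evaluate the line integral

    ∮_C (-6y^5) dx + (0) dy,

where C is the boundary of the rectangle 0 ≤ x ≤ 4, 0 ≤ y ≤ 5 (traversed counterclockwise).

Green's theorem converts the closed line integral into a double integral over the enclosed region D:

    ∮_C P dx + Q dy = ∬_D (∂Q/∂x - ∂P/∂y) dA.

Here P = -6y^5, Q = 0, so

    ∂Q/∂x = 0,    ∂P/∂y = -30y^4,
    ∂Q/∂x - ∂P/∂y = 30y^4.

D is the region 0 ≤ x ≤ 4, 0 ≤ y ≤ 5. Evaluating the double integral:

    ∬_D (30y^4) dA = ∫_0^{4} ∫_0^{5} (30y^4) dy dx.

Inner (y from 0 to 5): 18750.
Outer (x from 0 to 4): 75000.

Therefore ∮_C P dx + Q dy = 75000.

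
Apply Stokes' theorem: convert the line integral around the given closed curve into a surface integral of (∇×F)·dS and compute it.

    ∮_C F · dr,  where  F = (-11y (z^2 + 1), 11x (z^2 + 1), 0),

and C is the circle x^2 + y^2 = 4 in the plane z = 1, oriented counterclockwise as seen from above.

Let S be the flat disk x^2 + y^2 ≤ 4 in the plane z = 1, with upward unit normal n̂ = ẑ. By Stokes' theorem,

    ∮_C F · dr = ∬_S (∇ × F) · n̂ dS = ∬_D (curl F)_z dA,

where D is the disk x^2 + y^2 ≤ 4.

Compute the curl of F = (-11y (z^2 + 1), 11x (z^2 + 1), 0):
    (∇ × F)_x = ∂F_z/∂y - ∂F_y/∂z = -22x z,
    (∇ × F)_y = ∂F_x/∂z - ∂F_z/∂x = -22y z,
    (∇ × F)_z = ∂F_y/∂x - ∂F_x/∂y = 22z^2 + 22.

On z = 1, (curl F)_z = 44.

Convert to polar (x = r cos θ, y = r sin θ, dA = r dr dθ); the integrand becomes 44, so

    ∬_D (curl F)_z dA = ∫_0^{2π} ∫_0^{2} (44) · r dr dθ.

Inner (r from 0 to 2): 88.
Outer (θ from 0 to 2π): 176π.

Therefore ∮_C F · dr = 176π.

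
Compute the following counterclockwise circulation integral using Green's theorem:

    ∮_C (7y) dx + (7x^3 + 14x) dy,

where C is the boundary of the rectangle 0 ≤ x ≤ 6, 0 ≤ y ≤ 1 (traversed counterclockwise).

Green's theorem converts the closed line integral into a double integral over the enclosed region D:

    ∮_C P dx + Q dy = ∬_D (∂Q/∂x - ∂P/∂y) dA.

Here P = 7y, Q = 7x^3 + 14x, so

    ∂Q/∂x = 21x^2 + 14,    ∂P/∂y = 7,
    ∂Q/∂x - ∂P/∂y = 21x^2 + 7.

D is the region 0 ≤ x ≤ 6, 0 ≤ y ≤ 1. Evaluating the double integral:

    ∬_D (21x^2 + 7) dA = ∫_0^{6} ∫_0^{1} (21x^2 + 7) dy dx.

Inner (y from 0 to 1): 21x^2 + 7.
Outer (x from 0 to 6): 1554.

Therefore ∮_C P dx + Q dy = 1554.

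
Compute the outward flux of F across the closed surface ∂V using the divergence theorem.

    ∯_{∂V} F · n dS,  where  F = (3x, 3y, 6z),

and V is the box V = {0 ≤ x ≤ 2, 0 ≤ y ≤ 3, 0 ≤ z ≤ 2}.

By the divergence theorem,

    ∯_{∂V} F · n dS = ∭_V (∇ · F) dV.

Compute the divergence:
    ∇ · F = ∂F_x/∂x + ∂F_y/∂y + ∂F_z/∂z = 3 + 3 + 6 = 12.

V is a rectangular box, so dV = dx dy dz with 0 ≤ x ≤ 2, 0 ≤ y ≤ 3, 0 ≤ z ≤ 2.

Integrate (12) over V as an iterated integral:

    ∭_V (∇·F) dV = ∫_0^{2} ∫_0^{3} ∫_0^{2} (12) dz dy dx.

Inner (z from 0 to 2): 24.
Middle (y from 0 to 3): 72.
Outer (x from 0 to 2): 144.

Therefore ∯_{∂V} F · n dS = 144.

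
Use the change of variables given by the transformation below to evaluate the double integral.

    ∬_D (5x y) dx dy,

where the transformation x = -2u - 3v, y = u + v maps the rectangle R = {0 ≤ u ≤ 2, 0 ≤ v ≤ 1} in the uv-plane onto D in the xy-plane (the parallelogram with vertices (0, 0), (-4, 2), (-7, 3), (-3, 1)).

Compute the Jacobian determinant of (x, y) with respect to (u, v):

    ∂(x,y)/∂(u,v) = | -2  -3 | = (-2)(1) - (-3)(1) = 1.
                   | 1  1 |

Its absolute value is |J| = 1 (the area scaling factor).

Substituting x = -2u - 3v, y = u + v into the integrand,

    5x y → -10u^2 - 25u v - 15v^2,

so the integral becomes

    ∬_R (-10u^2 - 25u v - 15v^2) · |J| du dv = ∫_0^2 ∫_0^1 (-10u^2 - 25u v - 15v^2) dv du.

Inner (v): -10u^2 - 25u/2 - 5.
Outer (u): -185/3.

Therefore ∬_D (5x y) dx dy = -185/3.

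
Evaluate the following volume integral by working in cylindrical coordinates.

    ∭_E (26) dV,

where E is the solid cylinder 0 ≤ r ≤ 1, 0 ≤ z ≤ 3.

In cylindrical coordinates, x = r cos(θ), y = r sin(θ), z = z, and dV = r dr dθ dz.

The integrand becomes 26, so

    ∭_E (26) dV = ∫_{0}^{2π} ∫_{0}^{1} ∫_{0}^{3} (26) · r dz dr dθ.

Inner (z): 78r.
Middle (r from 0 to 1): 39.
Outer (θ): 78π.

Therefore the triple integral equals 78π.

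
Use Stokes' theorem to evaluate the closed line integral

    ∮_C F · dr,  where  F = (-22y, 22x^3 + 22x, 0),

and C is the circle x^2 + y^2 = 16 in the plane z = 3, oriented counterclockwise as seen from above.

Let S be the flat disk x^2 + y^2 ≤ 16 in the plane z = 3, with upward unit normal n̂ = ẑ. By Stokes' theorem,

    ∮_C F · dr = ∬_S (∇ × F) · n̂ dS = ∬_D (curl F)_z dA,

where D is the disk x^2 + y^2 ≤ 16.

Compute the curl of F = (-22y, 22x^3 + 22x, 0):
    (∇ × F)_x = ∂F_z/∂y - ∂F_y/∂z = 0,
    (∇ × F)_y = ∂F_x/∂z - ∂F_z/∂x = 0,
    (∇ × F)_z = ∂F_y/∂x - ∂F_x/∂y = 66x^2 + 44.

On z = 3, (curl F)_z = 66x^2 + 44.

Convert to polar (x = r cos θ, y = r sin θ, dA = r dr dθ); the integrand becomes 66r^2cos(θ)^2 + 44, so

    ∬_D (curl F)_z dA = ∫_0^{2π} ∫_0^{4} (66r^2cos(θ)^2 + 44) · r dr dθ.

Inner (r from 0 to 4): 4224cos(θ)^2 + 352.
Outer (θ from 0 to 2π): 4928π.

Therefore ∮_C F · dr = 4928π.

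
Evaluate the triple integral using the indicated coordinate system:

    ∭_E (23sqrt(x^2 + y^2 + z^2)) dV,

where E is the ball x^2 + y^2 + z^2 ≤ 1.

In spherical coordinates, x = ρ sin(φ) cos(θ), y = ρ sin(φ) sin(θ), z = ρ cos(φ), and dV = ρ^2 sin(φ) dρ dφ dθ.

The integrand becomes 23ρ, so

    ∭_E (23sqrt(x^2 + y^2 + z^2)) dV = ∫_{0}^{2π} ∫_{0}^{π} ∫_{0}^{1} (23ρ) · ρ^2 sin(φ) dρ dφ dθ.

Inner (ρ): 23sin(φ)/4.
Middle (φ): 23/2.
Outer (θ): 23π.

Therefore the triple integral equals 23π.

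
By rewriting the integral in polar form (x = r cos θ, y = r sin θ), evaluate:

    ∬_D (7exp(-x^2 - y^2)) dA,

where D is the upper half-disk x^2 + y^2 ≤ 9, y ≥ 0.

The region D is 0 ≤ r ≤ 3, 0 ≤ θ ≤ π in polar coordinates, where x = r cos(θ), y = r sin(θ), and dA = r dr dθ.

Under the substitution, the integrand becomes 7exp(-r^2), so

    ∬_D (7exp(-x^2 - y^2)) dA = ∫_{0}^{π} ∫_{0}^{3} (7exp(-r^2)) · r dr dθ.

Inner integral (in r): ∫_{0}^{3} (7exp(-r^2)) · r dr = 7/2 - 7exp(-9)/2.

Outer integral (in θ): ∫_{0}^{π} (7/2 - 7exp(-9)/2) dθ = -7π (1 - exp(9))exp(-9)/2.

Therefore ∬_D (7exp(-x^2 - y^2)) dA = -7π (1 - exp(9))exp(-9)/2.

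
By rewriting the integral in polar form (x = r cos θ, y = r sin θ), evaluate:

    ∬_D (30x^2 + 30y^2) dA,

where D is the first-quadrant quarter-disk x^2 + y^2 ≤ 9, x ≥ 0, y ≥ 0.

The region D is 0 ≤ r ≤ 3, 0 ≤ θ ≤ π/2 in polar coordinates, where x = r cos(θ), y = r sin(θ), and dA = r dr dθ.

Under the substitution, the integrand becomes 30r^2, so

    ∬_D (30x^2 + 30y^2) dA = ∫_{0}^{π/2} ∫_{0}^{3} (30r^2) · r dr dθ.

Inner integral (in r): ∫_{0}^{3} (30r^2) · r dr = 1215/2.

Outer integral (in θ): ∫_{0}^{π/2} (1215/2) dθ = 1215π/4.

Therefore ∬_D (30x^2 + 30y^2) dA = 1215π/4.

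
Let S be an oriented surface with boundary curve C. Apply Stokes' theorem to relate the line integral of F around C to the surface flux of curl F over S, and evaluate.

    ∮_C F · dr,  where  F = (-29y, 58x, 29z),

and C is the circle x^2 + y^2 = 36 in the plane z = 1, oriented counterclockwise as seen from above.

Let S be the flat disk x^2 + y^2 ≤ 36 in the plane z = 1, with upward unit normal n̂ = ẑ. By Stokes' theorem,

    ∮_C F · dr = ∬_S (∇ × F) · n̂ dS = ∬_D (curl F)_z dA,

where D is the disk x^2 + y^2 ≤ 36.

Compute the curl of F = (-29y, 58x, 29z):
    (∇ × F)_x = ∂F_z/∂y - ∂F_y/∂z = 0,
    (∇ × F)_y = ∂F_x/∂z - ∂F_z/∂x = 0,
    (∇ × F)_z = ∂F_y/∂x - ∂F_x/∂y = 87.

On z = 1, (curl F)_z = 87.

Convert to polar (x = r cos θ, y = r sin θ, dA = r dr dθ); the integrand becomes 87, so

    ∬_D (curl F)_z dA = ∫_0^{2π} ∫_0^{6} (87) · r dr dθ.

Inner (r from 0 to 6): 1566.
Outer (θ from 0 to 2π): 3132π.

Therefore ∮_C F · dr = 3132π.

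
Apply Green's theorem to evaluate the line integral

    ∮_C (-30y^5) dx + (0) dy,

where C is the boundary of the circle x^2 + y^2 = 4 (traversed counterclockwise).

Green's theorem converts the closed line integral into a double integral over the enclosed region D:

    ∮_C P dx + Q dy = ∬_D (∂Q/∂x - ∂P/∂y) dA.

Here P = -30y^5, Q = 0, so

    ∂Q/∂x = 0,    ∂P/∂y = -150y^4,
    ∂Q/∂x - ∂P/∂y = 150y^4.

D is the region x^2 + y^2 ≤ 4. Evaluating the double integral:

In polar coordinates (x = r cos θ, y = r sin θ, dA = r dr dθ) the integrand becomes 150r^4sin(θ)^4, so

    ∬_D (150y^4) dA = ∫_0^{2π} ∫_0^{2} (150r^4sin(θ)^4) · r dr dθ.

Inner (r from 0 to 2): 1600sin(θ)^4.
Outer (θ from 0 to 2π): 1200π.

Therefore ∮_C P dx + Q dy = 1200π.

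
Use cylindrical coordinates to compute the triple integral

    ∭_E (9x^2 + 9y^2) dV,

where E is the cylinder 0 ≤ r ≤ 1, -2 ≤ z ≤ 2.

In cylindrical coordinates, x = r cos(θ), y = r sin(θ), z = z, and dV = r dr dθ dz.

The integrand becomes 9r^2, so

    ∭_E (9x^2 + 9y^2) dV = ∫_{0}^{2π} ∫_{0}^{1} ∫_{-2}^{2} (9r^2) · r dz dr dθ.

Inner (z): 36r^3.
Middle (r from 0 to 1): 9.
Outer (θ): 18π.

Therefore the triple integral equals 18π.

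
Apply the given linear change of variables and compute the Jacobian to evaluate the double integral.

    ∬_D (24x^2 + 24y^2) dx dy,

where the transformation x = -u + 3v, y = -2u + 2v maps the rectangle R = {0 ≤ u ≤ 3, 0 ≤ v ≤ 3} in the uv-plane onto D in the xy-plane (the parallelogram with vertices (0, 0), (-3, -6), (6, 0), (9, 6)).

Compute the Jacobian determinant of (x, y) with respect to (u, v):

    ∂(x,y)/∂(u,v) = | -1  3 | = (-1)(2) - (3)(-2) = 4.
                   | -2  2 |

Its absolute value is |J| = 4 (the area scaling factor).

Substituting x = -u + 3v, y = -2u + 2v into the integrand,

    24x^2 + 24y^2 → 120u^2 - 336u v + 312v^2,

so the integral becomes

    ∬_R (120u^2 - 336u v + 312v^2) · |J| du dv = ∫_0^3 ∫_0^3 (480u^2 - 1344u v + 1248v^2) dv du.

Inner (v): 1440u^2 - 6048u + 11232.
Outer (u): 19440.

Therefore ∬_D (24x^2 + 24y^2) dx dy = 19440.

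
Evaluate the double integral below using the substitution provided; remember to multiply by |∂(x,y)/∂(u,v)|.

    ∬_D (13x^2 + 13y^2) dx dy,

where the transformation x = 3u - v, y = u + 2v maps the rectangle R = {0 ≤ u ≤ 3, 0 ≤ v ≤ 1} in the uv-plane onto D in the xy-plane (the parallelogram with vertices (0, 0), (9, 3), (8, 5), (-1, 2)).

Compute the Jacobian determinant of (x, y) with respect to (u, v):

    ∂(x,y)/∂(u,v) = | 3  -1 | = (3)(2) - (-1)(1) = 7.
                   | 1  2 |

Its absolute value is |J| = 7 (the area scaling factor).

Substituting x = 3u - v, y = u + 2v into the integrand,

    13x^2 + 13y^2 → 130u^2 - 26u v + 65v^2,

so the integral becomes

    ∬_R (130u^2 - 26u v + 65v^2) · |J| du dv = ∫_0^3 ∫_0^1 (910u^2 - 182u v + 455v^2) dv du.

Inner (v): 910u^2 - 91u + 455/3.
Outer (u): 16471/2.

Therefore ∬_D (13x^2 + 13y^2) dx dy = 16471/2.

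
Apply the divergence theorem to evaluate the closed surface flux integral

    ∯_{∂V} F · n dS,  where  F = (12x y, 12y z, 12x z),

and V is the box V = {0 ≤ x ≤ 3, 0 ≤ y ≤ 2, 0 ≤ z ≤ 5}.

By the divergence theorem,

    ∯_{∂V} F · n dS = ∭_V (∇ · F) dV.

Compute the divergence:
    ∇ · F = ∂F_x/∂x + ∂F_y/∂y + ∂F_z/∂z = 12y + 12z + 12x = 12x + 12y + 12z.

V is a rectangular box, so dV = dx dy dz with 0 ≤ x ≤ 3, 0 ≤ y ≤ 2, 0 ≤ z ≤ 5.

Integrate (12x + 12y + 12z) over V as an iterated integral:

    ∭_V (∇·F) dV = ∫_0^{3} ∫_0^{2} ∫_0^{5} (12x + 12y + 12z) dz dy dx.

Inner (z from 0 to 5): 60x + 60y + 150.
Middle (y from 0 to 2): 120x + 420.
Outer (x from 0 to 3): 1800.

Therefore ∯_{∂V} F · n dS = 1800.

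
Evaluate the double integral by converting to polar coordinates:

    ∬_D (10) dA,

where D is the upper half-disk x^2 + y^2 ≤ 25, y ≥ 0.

The region D is 0 ≤ r ≤ 5, 0 ≤ θ ≤ π in polar coordinates, where x = r cos(θ), y = r sin(θ), and dA = r dr dθ.

Under the substitution, the integrand becomes 10, so

    ∬_D (10) dA = ∫_{0}^{π} ∫_{0}^{5} (10) · r dr dθ.

Inner integral (in r): ∫_{0}^{5} (10) · r dr = 125.

Outer integral (in θ): ∫_{0}^{π} (125) dθ = 125π.

Therefore ∬_D (10) dA = 125π.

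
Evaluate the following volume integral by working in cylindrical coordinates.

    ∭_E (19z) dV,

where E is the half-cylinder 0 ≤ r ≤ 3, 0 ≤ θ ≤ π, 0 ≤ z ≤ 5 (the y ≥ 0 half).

In cylindrical coordinates, x = r cos(θ), y = r sin(θ), z = z, and dV = r dr dθ dz.

The integrand becomes 19z, so

    ∭_E (19z) dV = ∫_{0}^{π} ∫_{0}^{3} ∫_{0}^{5} (19z) · r dz dr dθ.

Inner (z): 475r/2.
Middle (r from 0 to 3): 4275/4.
Outer (θ): 4275π/4.

Therefore the triple integral equals 4275π/4.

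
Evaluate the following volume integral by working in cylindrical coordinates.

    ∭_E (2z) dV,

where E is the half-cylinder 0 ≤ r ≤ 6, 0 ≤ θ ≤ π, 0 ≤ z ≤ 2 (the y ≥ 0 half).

In cylindrical coordinates, x = r cos(θ), y = r sin(θ), z = z, and dV = r dr dθ dz.

The integrand becomes 2z, so

    ∭_E (2z) dV = ∫_{0}^{π} ∫_{0}^{6} ∫_{0}^{2} (2z) · r dz dr dθ.

Inner (z): 4r.
Middle (r from 0 to 6): 72.
Outer (θ): 72π.

Therefore the triple integral equals 72π.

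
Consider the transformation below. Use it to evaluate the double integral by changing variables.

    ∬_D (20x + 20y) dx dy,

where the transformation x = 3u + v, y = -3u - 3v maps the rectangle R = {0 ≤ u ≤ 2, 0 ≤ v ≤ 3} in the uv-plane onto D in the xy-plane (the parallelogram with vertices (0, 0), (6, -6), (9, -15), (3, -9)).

Compute the Jacobian determinant of (x, y) with respect to (u, v):

    ∂(x,y)/∂(u,v) = | 3  1 | = (3)(-3) - (1)(-3) = -6.
                   | -3  -3 |

Its absolute value is |J| = 6 (the area scaling factor).

Substituting x = 3u + v, y = -3u - 3v into the integrand,

    20x + 20y → -40v,

so the integral becomes

    ∬_R (-40v) · |J| du dv = ∫_0^2 ∫_0^3 (-240v) dv du.

Inner (v): -1080.
Outer (u): -2160.

Therefore ∬_D (20x + 20y) dx dy = -2160.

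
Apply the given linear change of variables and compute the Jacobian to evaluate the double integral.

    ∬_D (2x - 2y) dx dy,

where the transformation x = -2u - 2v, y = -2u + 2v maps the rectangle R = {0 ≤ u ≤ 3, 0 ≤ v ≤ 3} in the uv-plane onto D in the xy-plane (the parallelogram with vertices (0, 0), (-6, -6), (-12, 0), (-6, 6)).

Compute the Jacobian determinant of (x, y) with respect to (u, v):

    ∂(x,y)/∂(u,v) = | -2  -2 | = (-2)(2) - (-2)(-2) = -8.
                   | -2  2 |

Its absolute value is |J| = 8 (the area scaling factor).

Substituting x = -2u - 2v, y = -2u + 2v into the integrand,

    2x - 2y → -8v,

so the integral becomes

    ∬_R (-8v) · |J| du dv = ∫_0^3 ∫_0^3 (-64v) dv du.

Inner (v): -288.
Outer (u): -864.

Therefore ∬_D (2x - 2y) dx dy = -864.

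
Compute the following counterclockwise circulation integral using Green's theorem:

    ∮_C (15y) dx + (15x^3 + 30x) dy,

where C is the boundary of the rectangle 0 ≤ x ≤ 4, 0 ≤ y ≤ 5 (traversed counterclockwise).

Green's theorem converts the closed line integral into a double integral over the enclosed region D:

    ∮_C P dx + Q dy = ∬_D (∂Q/∂x - ∂P/∂y) dA.

Here P = 15y, Q = 15x^3 + 30x, so

    ∂Q/∂x = 45x^2 + 30,    ∂P/∂y = 15,
    ∂Q/∂x - ∂P/∂y = 45x^2 + 15.

D is the region 0 ≤ x ≤ 4, 0 ≤ y ≤ 5. Evaluating the double integral:

    ∬_D (45x^2 + 15) dA = ∫_0^{4} ∫_0^{5} (45x^2 + 15) dy dx.

Inner (y from 0 to 5): 225x^2 + 75.
Outer (x from 0 to 4): 5100.

Therefore ∮_C P dx + Q dy = 5100.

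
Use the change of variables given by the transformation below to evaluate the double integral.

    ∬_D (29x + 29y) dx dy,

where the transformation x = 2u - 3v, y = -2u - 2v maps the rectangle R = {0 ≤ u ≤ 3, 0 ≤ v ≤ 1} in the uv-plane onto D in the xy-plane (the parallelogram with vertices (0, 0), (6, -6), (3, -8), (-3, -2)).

Compute the Jacobian determinant of (x, y) with respect to (u, v):

    ∂(x,y)/∂(u,v) = | 2  -3 | = (2)(-2) - (-3)(-2) = -10.
                   | -2  -2 |

Its absolute value is |J| = 10 (the area scaling factor).

Substituting x = 2u - 3v, y = -2u - 2v into the integrand,

    29x + 29y → -145v,

so the integral becomes

    ∬_R (-145v) · |J| du dv = ∫_0^3 ∫_0^1 (-1450v) dv du.

Inner (v): -725.
Outer (u): -2175.

Therefore ∬_D (29x + 29y) dx dy = -2175.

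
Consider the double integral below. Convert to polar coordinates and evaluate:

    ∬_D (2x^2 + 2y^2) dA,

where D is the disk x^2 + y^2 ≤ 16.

The region D is 0 ≤ r ≤ 4, 0 ≤ θ ≤ 2π in polar coordinates, where x = r cos(θ), y = r sin(θ), and dA = r dr dθ.

Under the substitution, the integrand becomes 2r^2, so

    ∬_D (2x^2 + 2y^2) dA = ∫_{0}^{2π} ∫_{0}^{4} (2r^2) · r dr dθ.

Inner integral (in r): ∫_{0}^{4} (2r^2) · r dr = 128.

Outer integral (in θ): ∫_{0}^{2π} (128) dθ = 256π.

Therefore ∬_D (2x^2 + 2y^2) dA = 256π.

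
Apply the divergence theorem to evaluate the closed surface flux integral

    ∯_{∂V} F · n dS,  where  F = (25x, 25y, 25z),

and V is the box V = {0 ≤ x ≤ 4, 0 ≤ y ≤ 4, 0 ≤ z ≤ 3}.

By the divergence theorem,

    ∯_{∂V} F · n dS = ∭_V (∇ · F) dV.

Compute the divergence:
    ∇ · F = ∂F_x/∂x + ∂F_y/∂y + ∂F_z/∂z = 25 + 25 + 25 = 75.

V is a rectangular box, so dV = dx dy dz with 0 ≤ x ≤ 4, 0 ≤ y ≤ 4, 0 ≤ z ≤ 3.

Integrate (75) over V as an iterated integral:

    ∭_V (∇·F) dV = ∫_0^{4} ∫_0^{4} ∫_0^{3} (75) dz dy dx.

Inner (z from 0 to 3): 225.
Middle (y from 0 to 4): 900.
Outer (x from 0 to 4): 3600.

Therefore ∯_{∂V} F · n dS = 3600.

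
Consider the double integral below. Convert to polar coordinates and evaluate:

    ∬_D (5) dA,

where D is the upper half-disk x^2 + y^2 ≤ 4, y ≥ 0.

The region D is 0 ≤ r ≤ 2, 0 ≤ θ ≤ π in polar coordinates, where x = r cos(θ), y = r sin(θ), and dA = r dr dθ.

Under the substitution, the integrand becomes 5, so

    ∬_D (5) dA = ∫_{0}^{π} ∫_{0}^{2} (5) · r dr dθ.

Inner integral (in r): ∫_{0}^{2} (5) · r dr = 10.

Outer integral (in θ): ∫_{0}^{π} (10) dθ = 10π.

Therefore ∬_D (5) dA = 10π.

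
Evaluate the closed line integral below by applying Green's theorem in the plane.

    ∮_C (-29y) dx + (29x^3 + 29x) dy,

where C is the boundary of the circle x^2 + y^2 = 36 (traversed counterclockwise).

Green's theorem converts the closed line integral into a double integral over the enclosed region D:

    ∮_C P dx + Q dy = ∬_D (∂Q/∂x - ∂P/∂y) dA.

Here P = -29y, Q = 29x^3 + 29x, so

    ∂Q/∂x = 87x^2 + 29,    ∂P/∂y = -29,
    ∂Q/∂x - ∂P/∂y = 87x^2 + 58.

D is the region x^2 + y^2 ≤ 36. Evaluating the double integral:

In polar coordinates (x = r cos θ, y = r sin θ, dA = r dr dθ) the integrand becomes 87r^2cos(θ)^2 + 58, so

    ∬_D (87x^2 + 58) dA = ∫_0^{2π} ∫_0^{6} (87r^2cos(θ)^2 + 58) · r dr dθ.

Inner (r from 0 to 6): 28188cos(θ)^2 + 1044.
Outer (θ from 0 to 2π): 30276π.

Therefore ∮_C P dx + Q dy = 30276π.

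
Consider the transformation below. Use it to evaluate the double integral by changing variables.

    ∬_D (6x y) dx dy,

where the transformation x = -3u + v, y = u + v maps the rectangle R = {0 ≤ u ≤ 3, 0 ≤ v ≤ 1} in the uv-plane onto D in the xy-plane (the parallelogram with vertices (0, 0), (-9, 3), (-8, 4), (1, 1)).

Compute the Jacobian determinant of (x, y) with respect to (u, v):

    ∂(x,y)/∂(u,v) = | -3  1 | = (-3)(1) - (1)(1) = -4.
                   | 1  1 |

Its absolute value is |J| = 4 (the area scaling factor).

Substituting x = -3u + v, y = u + v into the integrand,

    6x y → -18u^2 - 12u v + 6v^2,

so the integral becomes

    ∬_R (-18u^2 - 12u v + 6v^2) · |J| du dv = ∫_0^3 ∫_0^1 (-72u^2 - 48u v + 24v^2) dv du.

Inner (v): -72u^2 - 24u + 8.
Outer (u): -732.

Therefore ∬_D (6x y) dx dy = -732.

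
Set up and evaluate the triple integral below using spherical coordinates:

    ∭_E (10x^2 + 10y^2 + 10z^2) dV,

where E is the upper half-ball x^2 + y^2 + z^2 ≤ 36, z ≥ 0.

In spherical coordinates, x = ρ sin(φ) cos(θ), y = ρ sin(φ) sin(θ), z = ρ cos(φ), and dV = ρ^2 sin(φ) dρ dφ dθ.

The integrand becomes 10ρ^2, so

    ∭_E (10x^2 + 10y^2 + 10z^2) dV = ∫_{0}^{2π} ∫_{0}^{π/2} ∫_{0}^{6} (10ρ^2) · ρ^2 sin(φ) dρ dφ dθ.

Inner (ρ): 15552sin(φ).
Middle (φ): 15552.
Outer (θ): 31104π.

Therefore the triple integral equals 31104π.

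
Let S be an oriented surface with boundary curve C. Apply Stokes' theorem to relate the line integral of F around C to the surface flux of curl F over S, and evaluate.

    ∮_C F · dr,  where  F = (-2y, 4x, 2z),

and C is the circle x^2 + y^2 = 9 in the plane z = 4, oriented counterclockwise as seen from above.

Let S be the flat disk x^2 + y^2 ≤ 9 in the plane z = 4, with upward unit normal n̂ = ẑ. By Stokes' theorem,

    ∮_C F · dr = ∬_S (∇ × F) · n̂ dS = ∬_D (curl F)_z dA,

where D is the disk x^2 + y^2 ≤ 9.

Compute the curl of F = (-2y, 4x, 2z):
    (∇ × F)_x = ∂F_z/∂y - ∂F_y/∂z = 0,
    (∇ × F)_y = ∂F_x/∂z - ∂F_z/∂x = 0,
    (∇ × F)_z = ∂F_y/∂x - ∂F_x/∂y = 6.

On z = 4, (curl F)_z = 6.

Convert to polar (x = r cos θ, y = r sin θ, dA = r dr dθ); the integrand becomes 6, so

    ∬_D (curl F)_z dA = ∫_0^{2π} ∫_0^{3} (6) · r dr dθ.

Inner (r from 0 to 3): 27.
Outer (θ from 0 to 2π): 54π.

Therefore ∮_C F · dr = 54π.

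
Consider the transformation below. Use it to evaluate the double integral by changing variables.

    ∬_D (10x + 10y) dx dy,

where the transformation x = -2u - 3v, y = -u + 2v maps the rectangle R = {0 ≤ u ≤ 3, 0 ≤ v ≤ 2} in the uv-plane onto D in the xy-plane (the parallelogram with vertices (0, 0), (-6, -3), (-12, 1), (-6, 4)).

Compute the Jacobian determinant of (x, y) with respect to (u, v):

    ∂(x,y)/∂(u,v) = | -2  -3 | = (-2)(2) - (-3)(-1) = -7.
                   | -1  2 |

Its absolute value is |J| = 7 (the area scaling factor).

Substituting x = -2u - 3v, y = -u + 2v into the integrand,

    10x + 10y → -30u - 10v,

so the integral becomes

    ∬_R (-30u - 10v) · |J| du dv = ∫_0^3 ∫_0^2 (-210u - 70v) dv du.

Inner (v): -420u - 140.
Outer (u): -2310.

Therefore ∬_D (10x + 10y) dx dy = -2310.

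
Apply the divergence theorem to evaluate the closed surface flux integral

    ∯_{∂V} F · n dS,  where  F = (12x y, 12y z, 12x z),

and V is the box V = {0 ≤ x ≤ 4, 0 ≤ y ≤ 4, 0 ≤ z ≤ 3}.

By the divergence theorem,

    ∯_{∂V} F · n dS = ∭_V (∇ · F) dV.

Compute the divergence:
    ∇ · F = ∂F_x/∂x + ∂F_y/∂y + ∂F_z/∂z = 12y + 12z + 12x = 12x + 12y + 12z.

V is a rectangular box, so dV = dx dy dz with 0 ≤ x ≤ 4, 0 ≤ y ≤ 4, 0 ≤ z ≤ 3.

Integrate (12x + 12y + 12z) over V as an iterated integral:

    ∭_V (∇·F) dV = ∫_0^{4} ∫_0^{4} ∫_0^{3} (12x + 12y + 12z) dz dy dx.

Inner (z from 0 to 3): 36x + 36y + 54.
Middle (y from 0 to 4): 144x + 504.
Outer (x from 0 to 4): 3168.

Therefore ∯_{∂V} F · n dS = 3168.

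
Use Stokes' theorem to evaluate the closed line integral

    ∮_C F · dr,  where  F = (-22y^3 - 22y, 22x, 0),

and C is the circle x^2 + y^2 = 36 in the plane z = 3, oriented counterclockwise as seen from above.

Let S be the flat disk x^2 + y^2 ≤ 36 in the plane z = 3, with upward unit normal n̂ = ẑ. By Stokes' theorem,

    ∮_C F · dr = ∬_S (∇ × F) · n̂ dS = ∬_D (curl F)_z dA,

where D is the disk x^2 + y^2 ≤ 36.

Compute the curl of F = (-22y^3 - 22y, 22x, 0):
    (∇ × F)_x = ∂F_z/∂y - ∂F_y/∂z = 0,
    (∇ × F)_y = ∂F_x/∂z - ∂F_z/∂x = 0,
    (∇ × F)_z = ∂F_y/∂x - ∂F_x/∂y = 66y^2 + 44.

On z = 3, (curl F)_z = 66y^2 + 44.

Convert to polar (x = r cos θ, y = r sin θ, dA = r dr dθ); the integrand becomes 66r^2sin(θ)^2 + 44, so

    ∬_D (curl F)_z dA = ∫_0^{2π} ∫_0^{6} (66r^2sin(θ)^2 + 44) · r dr dθ.

Inner (r from 0 to 6): 21384sin(θ)^2 + 792.
Outer (θ from 0 to 2π): 22968π.

Therefore ∮_C F · dr = 22968π.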